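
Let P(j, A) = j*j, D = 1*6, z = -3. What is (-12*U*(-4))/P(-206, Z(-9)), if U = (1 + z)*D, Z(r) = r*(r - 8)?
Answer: -144/10609 ≈ -0.013573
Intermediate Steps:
Z(r) = r*(-8 + r)
D = 6
P(j, A) = j**2
U = -12 (U = (1 - 3)*6 = -2*6 = -12)
(-12*U*(-4))/P(-206, Z(-9)) = (-12*(-12)*(-4))/((-206)**2) = (144*(-4))/42436 = -576*1/42436 = -144/10609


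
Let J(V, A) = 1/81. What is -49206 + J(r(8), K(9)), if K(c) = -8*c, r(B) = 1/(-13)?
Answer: -3985685/81 ≈ -49206.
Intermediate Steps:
r(B) = -1/13
J(V, A) = 1/81
-49206 + J(r(8), K(9)) = -49206 + 1/81 = -3985685/81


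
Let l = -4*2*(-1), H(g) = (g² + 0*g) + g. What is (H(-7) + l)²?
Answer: 2500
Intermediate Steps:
H(g) = g + g² (H(g) = (g² + 0) + g = g² + g = g + g²)
l = 8 (l = -8*(-1) = 8)
(H(-7) + l)² = (-7*(1 - 7) + 8)² = (-7*(-6) + 8)² = (42 + 8)² = 50² = 2500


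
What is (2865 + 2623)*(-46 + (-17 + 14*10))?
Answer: 422576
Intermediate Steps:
(2865 + 2623)*(-46 + (-17 + 14*10)) = 5488*(-46 + (-17 + 140)) = 5488*(-46 + 123) = 5488*77 = 422576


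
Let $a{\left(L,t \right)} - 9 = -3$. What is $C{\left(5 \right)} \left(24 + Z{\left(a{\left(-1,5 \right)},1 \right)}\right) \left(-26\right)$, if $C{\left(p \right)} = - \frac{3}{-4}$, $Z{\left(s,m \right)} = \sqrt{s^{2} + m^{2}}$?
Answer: $-468 - \frac{39 \sqrt{37}}{2} \approx -586.61$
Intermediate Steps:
$a{\left(L,t \right)} = 6$ ($a{\left(L,t \right)} = 9 - 3 = 6$)
$Z{\left(s,m \right)} = \sqrt{m^{2} + s^{2}}$
$C{\left(p \right)} = \frac{3}{4}$ ($C{\left(p \right)} = \left(-3\right) \left(- \frac{1}{4}\right) = \frac{3}{4}$)
$C{\left(5 \right)} \left(24 + Z{\left(a{\left(-1,5 \right)},1 \right)}\right) \left(-26\right) = \frac{3 \left(24 + \sqrt{1^{2} + 6^{2}}\right)}{4} \left(-26\right) = \frac{3 \left(24 + \sqrt{1 + 36}\right)}{4} \left(-26\right) = \frac{3 \left(24 + \sqrt{37}\right)}{4} \left(-26\right) = \left(18 + \frac{3 \sqrt{37}}{4}\right) \left(-26\right) = -468 - \frac{39 \sqrt{37}}{2}$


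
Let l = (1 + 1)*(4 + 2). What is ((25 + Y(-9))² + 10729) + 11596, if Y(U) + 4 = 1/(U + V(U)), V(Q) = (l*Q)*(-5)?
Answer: 6419146429/281961 ≈ 22766.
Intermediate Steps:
l = 12 (l = 2*6 = 12)
V(Q) = -60*Q (V(Q) = (12*Q)*(-5) = -60*Q)
Y(U) = -4 - 1/(59*U) (Y(U) = -4 + 1/(U - 60*U) = -4 + 1/(-59*U) = -4 - 1/(59*U))
((25 + Y(-9))² + 10729) + 11596 = ((25 + (-4 - 1/59/(-9)))² + 10729) + 11596 = ((25 + (-4 - 1/59*(-⅑)))² + 10729) + 11596 = ((25 + (-4 + 1/531))² + 10729) + 11596 = ((25 - 2123/531)² + 10729) + 11596 = ((11152/531)² + 10729) + 11596 = (124367104/281961 + 10729) + 11596 = 3149526673/281961 + 11596 = 6419146429/281961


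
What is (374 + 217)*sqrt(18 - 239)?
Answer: 591*I*sqrt(221) ≈ 8785.8*I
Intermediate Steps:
(374 + 217)*sqrt(18 - 239) = 591*sqrt(-221) = 591*(I*sqrt(221)) = 591*I*sqrt(221)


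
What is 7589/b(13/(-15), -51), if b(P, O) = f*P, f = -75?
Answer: 7589/65 ≈ 116.75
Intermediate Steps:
b(P, O) = -75*P
7589/b(13/(-15), -51) = 7589/((-975/(-15))) = 7589/((-975*(-1)/15)) = 7589/((-75*(-13/15))) = 7589/65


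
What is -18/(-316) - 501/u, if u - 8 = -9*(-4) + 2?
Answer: -19686/1817 ≈ -10.834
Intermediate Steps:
u = 46 (u = 8 + (-9*(-4) + 2) = 8 + (36 + 2) = 8 + 38 = 46)
-18/(-316) - 501/u = -18/(-316) - 501/46 = -18*(-1/316) - 501*1/46 = 9/158 - 501/46 = -19686/1817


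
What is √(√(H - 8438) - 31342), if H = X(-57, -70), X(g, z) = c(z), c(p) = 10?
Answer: √(-31342 + 14*I*√43) ≈ 0.2593 + 177.04*I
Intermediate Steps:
X(g, z) = 10
H = 10
√(√(H - 8438) - 31342) = √(√(10 - 8438) - 31342) = √(√(-8428) - 31342) = √(14*I*√43 - 31342) = √(-31342 + 14*I*√43)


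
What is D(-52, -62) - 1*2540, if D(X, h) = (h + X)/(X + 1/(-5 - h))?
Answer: -7519522/2963 ≈ -2537.8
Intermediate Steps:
D(X, h) = (X + h)/(X + 1/(-5 - h))
D(-52, -62) - 1*2540 = ((-62)² + 5*(-52) + 5*(-62) - 52*(-62))/(-1 + 5*(-52) - 52*(-62)) - 1*2540 = (3844 - 260 - 310 + 3224)/(-1 - 260 + 3224) - 2540 = 6498/2963 - 2540 = -7519522/2963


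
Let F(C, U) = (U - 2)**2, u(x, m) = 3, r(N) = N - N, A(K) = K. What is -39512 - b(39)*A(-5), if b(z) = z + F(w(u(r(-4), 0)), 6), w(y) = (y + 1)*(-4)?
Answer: -39237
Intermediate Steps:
r(N) = 0
w(y) = -4 - 4*y (w(y) = (1 + y)*(-4) = -4 - 4*y)
F(C, U) = (-2 + U)**2
b(z) = 16 + z (b(z) = z + (-2 + 6)**2 = z + 4**2 = z + 16 = 16 + z)
-39512 - b(39)*A(-5) = -39512 - (16 + 39)*(-5) = -39512 - 55*(-5) = -39512 - 1*(-275) = -39512 + 275 = -39237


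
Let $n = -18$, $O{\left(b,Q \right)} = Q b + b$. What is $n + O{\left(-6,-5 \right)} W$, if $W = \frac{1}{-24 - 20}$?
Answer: $- \frac{204}{11} \approx -18.545$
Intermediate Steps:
$O{\left(b,Q \right)} = b + Q b$
$W = - \frac{1}{44}$ ($W = \frac{1}{-44} = - \frac{1}{44} \approx -0.022727$)
$n + O{\left(-6,-5 \right)} W = -18 + - 6 \left(1 - 5\right) \left(- \frac{1}{44}\right) = -18 + \left(-6\right) \left(-4\right) \left(- \frac{1}{44}\right) = -18 + 24 \left(- \frac{1}{44}\right) = -18 - \frac{6}{11} = - \frac{204}{11}$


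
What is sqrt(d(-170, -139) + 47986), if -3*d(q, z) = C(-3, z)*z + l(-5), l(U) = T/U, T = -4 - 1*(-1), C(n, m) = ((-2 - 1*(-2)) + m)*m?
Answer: sqrt(212218230)/15 ≈ 971.18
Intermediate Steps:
C(n, m) = m**2 (C(n, m) = ((-2 + 2) + m)*m = (0 + m)*m = m*m = m**2)
T = -3 (T = -4 + 1 = -3)
l(U) = -3/U
d(q, z) = -1/5 - z**3/3 (d(q, z) = -(z**2*z - 3/(-5))/3 = -(z**3 - 3*(-1/5))/3 = -(z**3 + 3/5)/3 = -(3/5 + z**3)/3 = -1/5 - z**3/3)
sqrt(d(-170, -139) + 47986) = sqrt((-1/5 - 1/3*(-139)**3) + 47986) = sqrt((-1/5 - 1/3*(-2685619)) + 47986) = sqrt((-1/5 + 2685619/3) + 47986) = sqrt(13428092/15 + 47986) = sqrt(14147882/15) = sqrt(212218230)/15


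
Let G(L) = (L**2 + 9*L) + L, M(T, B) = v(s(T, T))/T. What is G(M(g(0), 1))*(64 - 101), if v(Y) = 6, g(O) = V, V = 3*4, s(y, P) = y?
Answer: -777/4 ≈ -194.25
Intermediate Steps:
V = 12
g(O) = 12
M(T, B) = 6/T
G(L) = L**2 + 10*L
G(M(g(0), 1))*(64 - 101) = ((6/12)*(10 + 6/12))*(64 - 101) = ((6*(1/12))*(10 + 6*(1/12)))*(-37) = ((10 + 1/2)/2)*(-37) = ((1/2)*(21/2))*(-37) = (21/4)*(-37) = -777/4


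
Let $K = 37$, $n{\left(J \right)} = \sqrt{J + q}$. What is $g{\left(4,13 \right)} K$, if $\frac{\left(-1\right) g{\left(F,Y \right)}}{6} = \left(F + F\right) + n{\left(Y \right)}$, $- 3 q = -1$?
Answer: $-1776 - 148 \sqrt{30} \approx -2586.6$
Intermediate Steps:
$q = \frac{1}{3}$ ($q = \left(- \frac{1}{3}\right) \left(-1\right) = \frac{1}{3} \approx 0.33333$)
$n{\left(J \right)} = \sqrt{\frac{1}{3} + J}$ ($n{\left(J \right)} = \sqrt{J + \frac{1}{3}} = \sqrt{\frac{1}{3} + J}$)
$g{\left(F,Y \right)} = - 12 F - 2 \sqrt{3 + 9 Y}$ ($g{\left(F,Y \right)} = - 6 \left(\left(F + F\right) + \frac{\sqrt{3 + 9 Y}}{3}\right) = - 6 \left(2 F + \frac{\sqrt{3 + 9 Y}}{3}\right) = - 12 F - 2 \sqrt{3 + 9 Y}$)
$g{\left(4,13 \right)} K = \left(\left(-12\right) 4 - 2 \sqrt{3 + 9 \cdot 13}\right) 37 = \left(-48 - 2 \sqrt{3 + 117}\right) 37 = \left(-48 - 2 \sqrt{120}\right) 37 = \left(-48 - 2 \cdot 2 \sqrt{30}\right) 37 = \left(-48 - 4 \sqrt{30}\right) 37 = -1776 - 148 \sqrt{30}$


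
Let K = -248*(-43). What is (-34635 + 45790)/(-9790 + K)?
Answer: 485/38 ≈ 12.763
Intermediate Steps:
K = 10664
(-34635 + 45790)/(-9790 + K) = (-34635 + 45790)/(-9790 + 10664) = 11155/874 = 11155*(1/874) = 485/38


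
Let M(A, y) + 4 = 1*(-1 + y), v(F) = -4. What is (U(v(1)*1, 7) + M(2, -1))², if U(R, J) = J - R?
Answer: 25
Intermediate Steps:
M(A, y) = -5 + y (M(A, y) = -4 + 1*(-1 + y) = -4 + (-1 + y) = -5 + y)
(U(v(1)*1, 7) + M(2, -1))² = ((7 - (-4)) + (-5 - 1))² = ((7 - 1*(-4)) - 6)² = ((7 + 4) - 6)² = (11 - 6)² = 5² = 25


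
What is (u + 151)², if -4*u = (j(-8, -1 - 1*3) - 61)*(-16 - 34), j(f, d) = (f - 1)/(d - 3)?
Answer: 17372224/49 ≈ 3.5454e+5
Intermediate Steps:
j(f, d) = (-1 + f)/(-3 + d)
u = -5225/7 (u = -((-1 - 8)/(-3 + (-1 - 1*3)) - 61)*(-16 - 34)/4 = -(-9/(-3 + (-1 - 3)) - 61)*(-50)/4 = -(-9/(-3 - 4) - 61)*(-50)/4 = -(-9/(-7) - 61)*(-50)/4 = -(-⅐*(-9) - 61)*(-50)/4 = -(9/7 - 61)*(-50)/4 = -(-209)*(-50)/14 = -¼*20900/7 = -5225/7 ≈ -746.43)
(u + 151)² = (-5225/7 + 151)² = (-4168/7)² = 17372224/49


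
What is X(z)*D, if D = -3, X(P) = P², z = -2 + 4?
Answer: -12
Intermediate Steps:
z = 2
X(z)*D = 2²*(-3) = 4*(-3) = -12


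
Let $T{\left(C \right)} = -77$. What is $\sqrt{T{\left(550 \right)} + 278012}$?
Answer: $\sqrt{277935} \approx 527.2$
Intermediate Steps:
$\sqrt{T{\left(550 \right)} + 278012} = \sqrt{-77 + 278012} = \sqrt{277935}$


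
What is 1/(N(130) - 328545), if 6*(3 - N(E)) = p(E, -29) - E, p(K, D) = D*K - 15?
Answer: -2/655779 ≈ -3.0498e-6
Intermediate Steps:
p(K, D) = -15 + D*K
N(E) = 11/2 + 5*E (N(E) = 3 - ((-15 - 29*E) - E)/6 = 3 - (-15 - 30*E)/6 = 3 + (5/2 + 5*E) = 11/2 + 5*E)
1/(N(130) - 328545) = 1/((11/2 + 5*130) - 328545) = 1/((11/2 + 650) - 328545) = 1/(1311/2 - 328545) = 1/(-655779/2) = -2/655779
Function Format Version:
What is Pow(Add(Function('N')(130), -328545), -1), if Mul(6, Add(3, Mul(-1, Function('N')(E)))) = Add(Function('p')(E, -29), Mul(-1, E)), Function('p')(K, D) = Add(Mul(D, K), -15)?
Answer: Rational(-2, 655779) ≈ -3.0498e-6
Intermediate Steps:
Function('p')(K, D) = Add(-15, Mul(D, K))
Function('N')(E) = Add(Rational(11, 2), Mul(5, E)) (Function('N')(E) = Add(3, Mul(Rational(-1, 6), Add(Add(-15, Mul(-29, E)), Mul(-1, E)))) = Add(3, Mul(Rational(-1, 6), Add(-15, Mul(-30, E)))) = Add(3, Add(Rational(5, 2), Mul(5, E))) = Add(Rational(11, 2), Mul(5, E)))
Pow(Add(Function('N')(130), -328545), -1) = Pow(Add(Add(Rational(11, 2), Mul(5, 130)), -328545), -1) = Pow(Add(Add(Rational(11, 2), 650), -328545), -1) = Pow(Add(Rational(1311, 2), -328545), -1) = Pow(Rational(-655779, 2), -1) = Rational(-2, 655779)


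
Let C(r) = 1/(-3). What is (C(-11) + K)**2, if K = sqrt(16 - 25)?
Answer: (1 - 9*I)**2/9 ≈ -8.8889 - 2.0*I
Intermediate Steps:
C(r) = -1/3
K = 3*I (K = sqrt(-9) = 3*I ≈ 3.0*I)
(C(-11) + K)**2 = (-1/3 + 3*I)**2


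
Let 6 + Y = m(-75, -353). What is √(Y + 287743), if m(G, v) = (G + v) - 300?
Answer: √287009 ≈ 535.73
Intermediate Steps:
m(G, v) = -300 + G + v
Y = -734 (Y = -6 + (-300 - 75 - 353) = -6 - 728 = -734)
√(Y + 287743) = √(-734 + 287743) = √287009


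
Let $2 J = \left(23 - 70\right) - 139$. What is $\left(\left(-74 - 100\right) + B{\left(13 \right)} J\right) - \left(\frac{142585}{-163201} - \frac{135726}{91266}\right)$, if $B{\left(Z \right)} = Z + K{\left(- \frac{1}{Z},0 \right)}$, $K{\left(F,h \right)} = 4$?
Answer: $- \frac{4350839841049}{2482450411} \approx -1752.6$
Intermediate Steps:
$J = -93$ ($J = \frac{\left(23 - 70\right) - 139}{2} = \frac{-47 - 139}{2} = \frac{1}{2} \left(-186\right) = -93$)
$B{\left(Z \right)} = 4 + Z$ ($B{\left(Z \right)} = Z + 4 = 4 + Z$)
$\left(\left(-74 - 100\right) + B{\left(13 \right)} J\right) - \left(\frac{142585}{-163201} - \frac{135726}{91266}\right) = \left(\left(-74 - 100\right) + \left(4 + 13\right) \left(-93\right)\right) - \left(\frac{142585}{-163201} - \frac{135726}{91266}\right) = \left(\left(-74 - 100\right) + 17 \left(-93\right)\right) - \left(142585 \left(- \frac{1}{163201}\right) - \frac{22621}{15211}\right) = \left(-174 - 1581\right) - \left(- \frac{142585}{163201} - \frac{22621}{15211}\right) = -1755 - - \frac{5860630256}{2482450411} = -1755 + \frac{5860630256}{2482450411} = - \frac{4350839841049}{2482450411}$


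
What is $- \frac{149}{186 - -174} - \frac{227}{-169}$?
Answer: $\frac{56539}{60840} \approx 0.92931$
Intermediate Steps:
$- \frac{149}{186 - -174} - \frac{227}{-169} = - \frac{149}{186 + 174} - - \frac{227}{169} = - \frac{149}{360} + \frac{227}{169} = \frac{56539}{60840}$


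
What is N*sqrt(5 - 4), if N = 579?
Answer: 579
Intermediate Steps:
N*sqrt(5 - 4) = 579*sqrt(5 - 4) = 579*sqrt(1) = 579*1 = 579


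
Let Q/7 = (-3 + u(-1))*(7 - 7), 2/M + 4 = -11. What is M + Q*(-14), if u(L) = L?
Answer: -2/15 ≈ -0.13333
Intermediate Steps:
M = -2/15 (M = 2/(-4 - 11) = 2/(-15) = 2*(-1/15) = -2/15 ≈ -0.13333)
Q = 0 (Q = 7*((-3 - 1)*(7 - 7)) = 7*(-4*0) = 7*0 = 0)
M + Q*(-14) = -2/15 + 0*(-14) = -2/15 + 0 = -2/15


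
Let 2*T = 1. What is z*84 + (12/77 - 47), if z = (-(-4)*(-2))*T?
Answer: -29479/77 ≈ -382.84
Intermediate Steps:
T = ½ (T = (½)*1 = ½ ≈ 0.50000)
z = -4 (z = -(-4)*(-2)*(½) = -4*2*(½) = -8*½ = -4)
z*84 + (12/77 - 47) = -4*84 + (12/77 - 47) = -336 + (12*(1/77) - 47) = -336 + (12/77 - 47) = -336 - 3607/77 = -29479/77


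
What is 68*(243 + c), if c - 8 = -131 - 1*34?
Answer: 5848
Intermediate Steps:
c = -157 (c = 8 + (-131 - 1*34) = 8 + (-131 - 34) = 8 - 165 = -157)
68*(243 + c) = 68*(243 - 157) = 68*86 = 5848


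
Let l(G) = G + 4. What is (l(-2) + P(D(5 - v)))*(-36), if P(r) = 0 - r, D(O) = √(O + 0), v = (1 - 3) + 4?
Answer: -72 + 36*√3 ≈ -9.6462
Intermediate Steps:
l(G) = 4 + G
v = 2 (v = -2 + 4 = 2)
D(O) = √O
P(r) = -r
(l(-2) + P(D(5 - v)))*(-36) = ((4 - 2) - √(5 - 1*2))*(-36) = (2 - √(5 - 2))*(-36) = (2 - √3)*(-36) = -72 + 36*√3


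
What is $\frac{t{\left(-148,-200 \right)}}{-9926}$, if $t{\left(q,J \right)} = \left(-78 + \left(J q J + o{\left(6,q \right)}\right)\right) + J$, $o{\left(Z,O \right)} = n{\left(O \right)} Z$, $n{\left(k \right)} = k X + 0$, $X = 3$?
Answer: $\frac{2961471}{4963} \approx 596.71$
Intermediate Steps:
$n{\left(k \right)} = 3 k$ ($n{\left(k \right)} = k 3 + 0 = 3 k + 0 = 3 k$)
$o{\left(Z,O \right)} = 3 O Z$
$t{\left(q,J \right)} = -78 + J + 18 q + q J^{2}$ ($t{\left(q,J \right)} = \left(-78 + \left(J q J + 3 q 6\right)\right) + J = \left(-78 + \left(q J^{2} + 18 q\right)\right) + J = \left(-78 + \left(18 q + q J^{2}\right)\right) + J = \left(-78 + 18 q + q J^{2}\right) + J = -78 + J + 18 q + q J^{2}$)
$\frac{t{\left(-148,-200 \right)}}{-9926} = \frac{-78 - 200 + 18 \left(-148\right) - 148 \left(-200\right)^{2}}{-9926} = \left(-78 - 200 - 2664 - 5920000\right) \left(- \frac{1}{9926}\right) = \left(-5922942\right) \left(- \frac{1}{9926}\right) = \frac{2961471}{4963}$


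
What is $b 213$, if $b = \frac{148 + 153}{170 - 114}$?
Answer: $\frac{9159}{8} \approx 1144.9$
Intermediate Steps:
$b = \frac{43}{8}$ ($b = \frac{301}{56} = 301 \cdot \frac{1}{56} = \frac{43}{8} \approx 5.375$)
$b 213 = \frac{43}{8} \cdot 213 = \frac{9159}{8}$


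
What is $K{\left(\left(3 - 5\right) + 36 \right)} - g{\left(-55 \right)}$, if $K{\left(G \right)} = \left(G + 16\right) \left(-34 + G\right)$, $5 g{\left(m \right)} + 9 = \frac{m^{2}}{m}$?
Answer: $\frac{64}{5} \approx 12.8$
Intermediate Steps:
$g{\left(m \right)} = - \frac{9}{5} + \frac{m}{5}$ ($g{\left(m \right)} = - \frac{9}{5} + \frac{m^{2} \frac{1}{m}}{5} = - \frac{9}{5} + \frac{m}{5}$)
$K{\left(G \right)} = \left(-34 + G\right) \left(16 + G\right)$ ($K{\left(G \right)} = \left(16 + G\right) \left(-34 + G\right) = \left(-34 + G\right) \left(16 + G\right)$)
$K{\left(\left(3 - 5\right) + 36 \right)} - g{\left(-55 \right)} = \left(-544 + \left(\left(3 - 5\right) + 36\right)^{2} - 18 \left(\left(3 - 5\right) + 36\right)\right) - \left(- \frac{9}{5} + \frac{1}{5} \left(-55\right)\right) = \left(-544 + \left(-2 + 36\right)^{2} - 18 \left(-2 + 36\right)\right) - \left(- \frac{9}{5} - 11\right) = \left(-544 + 34^{2} - 612\right) - - \frac{64}{5} = \left(-544 + 1156 - 612\right) + \frac{64}{5} = 0 + \frac{64}{5} = \frac{64}{5}$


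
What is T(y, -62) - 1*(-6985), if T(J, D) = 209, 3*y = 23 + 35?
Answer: 7194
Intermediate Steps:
y = 58/3 (y = (23 + 35)/3 = (⅓)*58 = 58/3 ≈ 19.333)
T(y, -62) - 1*(-6985) = 209 - 1*(-6985) = 209 + 6985 = 7194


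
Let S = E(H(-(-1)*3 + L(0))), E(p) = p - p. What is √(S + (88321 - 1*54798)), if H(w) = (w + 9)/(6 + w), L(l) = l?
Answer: √33523 ≈ 183.09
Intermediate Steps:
H(w) = (9 + w)/(6 + w)
E(p) = 0
S = 0
√(S + (88321 - 1*54798)) = √(0 + (88321 - 1*54798)) = √(0 + (88321 - 54798)) = √(0 + 33523) = √33523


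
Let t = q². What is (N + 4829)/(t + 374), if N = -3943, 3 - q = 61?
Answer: 443/1869 ≈ 0.23703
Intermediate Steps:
q = -58 (q = 3 - 1*61 = 3 - 61 = -58)
t = 3364 (t = (-58)² = 3364)
(N + 4829)/(t + 374) = (-3943 + 4829)/(3364 + 374) = 886/3738 = 886*(1/3738) = 443/1869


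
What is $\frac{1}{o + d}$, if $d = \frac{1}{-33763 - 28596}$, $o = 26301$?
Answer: $\frac{62359}{1640104058} \approx 3.8021 \cdot 10^{-5}$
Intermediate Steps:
$d = - \frac{1}{62359}$ ($d = \frac{1}{-62359} = - \frac{1}{62359} \approx -1.6036 \cdot 10^{-5}$)
$\frac{1}{o + d} = \frac{1}{26301 - \frac{1}{62359}} = \frac{1}{\frac{1640104058}{62359}} = \frac{62359}{1640104058}$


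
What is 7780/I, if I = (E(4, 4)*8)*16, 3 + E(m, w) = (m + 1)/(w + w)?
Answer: -1945/76 ≈ -25.592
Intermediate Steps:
E(m, w) = -3 + (1 + m)/(2*w) (E(m, w) = -3 + (m + 1)/(w + w) = -3 + (1 + m)/((2*w)) = -3 + (1 + m)*(1/(2*w)) = -3 + (1 + m)/(2*w))
I = -304 (I = (((1/2)*(1 + 4 - 6*4)/4)*8)*16 = (((1/2)*(1/4)*(1 + 4 - 24))*8)*16 = (((1/2)*(1/4)*(-19))*8)*16 = -19/8*8*16 = -19*16 = -304)
7780/I = 7780/(-304) = 7780*(-1/304) = -1945/76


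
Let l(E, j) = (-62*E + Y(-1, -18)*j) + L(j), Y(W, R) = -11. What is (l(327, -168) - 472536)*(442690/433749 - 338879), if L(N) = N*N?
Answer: 22672308685105526/144583 ≈ 1.5681e+11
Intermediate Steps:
L(N) = N²
l(E, j) = j² - 62*E - 11*j (l(E, j) = (-62*E - 11*j) + j² = j² - 62*E - 11*j)
(l(327, -168) - 472536)*(442690/433749 - 338879) = (((-168)² - 62*327 - 11*(-168)) - 472536)*(442690/433749 - 338879) = ((28224 - 20274 + 1848) - 472536)*(442690*(1/433749) - 338879) = (9798 - 472536)*(442690/433749 - 338879) = -462738*(-146987984681/433749) = 22672308685105526/144583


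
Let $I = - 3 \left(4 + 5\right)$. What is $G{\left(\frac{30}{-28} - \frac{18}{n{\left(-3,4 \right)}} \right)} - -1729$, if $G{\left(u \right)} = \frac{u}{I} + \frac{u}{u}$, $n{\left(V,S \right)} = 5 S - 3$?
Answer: $\frac{3705829}{2142} \approx 1730.1$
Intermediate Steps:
$I = -27$ ($I = \left(-3\right) 9 = -27$)
$n{\left(V,S \right)} = -3 + 5 S$
$G{\left(u \right)} = 1 - \frac{u}{27}$ ($G{\left(u \right)} = \frac{u}{-27} + \frac{u}{u} = u \left(- \frac{1}{27}\right) + 1 = - \frac{u}{27} + 1 = 1 - \frac{u}{27}$)
$G{\left(\frac{30}{-28} - \frac{18}{n{\left(-3,4 \right)}} \right)} - -1729 = \left(1 - \frac{\frac{30}{-28} - \frac{18}{-3 + 5 \cdot 4}}{27}\right) - -1729 = \left(1 - \frac{30 \left(- \frac{1}{28}\right) - \frac{18}{-3 + 20}}{27}\right) + 1729 = \left(1 - \frac{- \frac{15}{14} - \frac{18}{17}}{27}\right) + 1729 = \left(1 - - \frac{169}{2142}\right) + 1729 = \left(1 + \frac{169}{2142}\right) + 1729 = \frac{2311}{2142} + 1729 = \frac{3705829}{2142}$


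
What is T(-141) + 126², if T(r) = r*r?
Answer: 35757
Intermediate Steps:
T(r) = r²
T(-141) + 126² = (-141)² + 126² = 19881 + 15876 = 35757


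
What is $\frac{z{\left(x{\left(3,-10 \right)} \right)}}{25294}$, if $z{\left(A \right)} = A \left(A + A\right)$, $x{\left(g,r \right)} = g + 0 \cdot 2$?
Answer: $\frac{9}{12647} \approx 0.00071163$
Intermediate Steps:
$x{\left(g,r \right)} = g$ ($x{\left(g,r \right)} = g + 0 = g$)
$z{\left(A \right)} = 2 A^{2}$ ($z{\left(A \right)} = A 2 A = 2 A^{2}$)
$\frac{z{\left(x{\left(3,-10 \right)} \right)}}{25294} = \frac{2 \cdot 3^{2}}{25294} = 2 \cdot 9 \cdot \frac{1}{25294} = 18 \cdot \frac{1}{25294} = \frac{9}{12647}$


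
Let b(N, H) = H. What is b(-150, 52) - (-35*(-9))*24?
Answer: -7508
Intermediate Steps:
b(-150, 52) - (-35*(-9))*24 = 52 - (-35*(-9))*24 = 52 - 315*24 = 52 - 1*7560 = 52 - 7560 = -7508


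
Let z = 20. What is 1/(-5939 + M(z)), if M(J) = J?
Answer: -1/5919 ≈ -0.00016895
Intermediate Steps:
1/(-5939 + M(z)) = 1/(-5939 + 20) = 1/(-5919) = -1/5919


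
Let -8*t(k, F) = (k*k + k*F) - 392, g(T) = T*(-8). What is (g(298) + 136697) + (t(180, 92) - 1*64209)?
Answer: 64033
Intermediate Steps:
g(T) = -8*T
t(k, F) = 49 - k²/8 - F*k/8 (t(k, F) = -((k*k + k*F) - 392)/8 = -((k² + F*k) - 392)/8 = -(-392 + k² + F*k)/8 = 49 - k²/8 - F*k/8)
(g(298) + 136697) + (t(180, 92) - 1*64209) = (-8*298 + 136697) + ((49 - ⅛*180² - ⅛*92*180) - 1*64209) = (-2384 + 136697) + ((49 - ⅛*32400 - 2070) - 64209) = 134313 + ((49 - 4050 - 2070) - 64209) = 134313 + (-6071 - 64209) = 134313 - 70280 = 64033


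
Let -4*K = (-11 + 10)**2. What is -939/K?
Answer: 3756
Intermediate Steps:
K = -1/4 (K = -(-11 + 10)**2/4 = -1/4*(-1)**2 = -1/4*1 = -1/4 ≈ -0.25000)
-939/K = -939/(-1/4) = -939*(-4) = 3756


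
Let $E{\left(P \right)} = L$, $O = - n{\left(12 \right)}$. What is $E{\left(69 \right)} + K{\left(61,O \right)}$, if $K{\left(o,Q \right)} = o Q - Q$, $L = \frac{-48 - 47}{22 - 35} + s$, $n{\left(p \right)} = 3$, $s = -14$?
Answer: $- \frac{2427}{13} \approx -186.69$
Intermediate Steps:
$O = -3$ ($O = \left(-1\right) 3 = -3$)
$L = - \frac{87}{13}$ ($L = \frac{-48 - 47}{22 - 35} - 14 = - \frac{95}{-13} - 14 = \left(-95\right) \left(- \frac{1}{13}\right) - 14 = \frac{95}{13} - 14 = - \frac{87}{13} \approx -6.6923$)
$K{\left(o,Q \right)} = - Q + Q o$ ($K{\left(o,Q \right)} = Q o - Q = - Q + Q o$)
$E{\left(P \right)} = - \frac{87}{13}$
$E{\left(69 \right)} + K{\left(61,O \right)} = - \frac{87}{13} - 3 \left(-1 + 61\right) = - \frac{87}{13} - 180 = - \frac{2427}{13}$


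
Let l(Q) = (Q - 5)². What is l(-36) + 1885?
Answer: 3566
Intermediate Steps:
l(Q) = (-5 + Q)²
l(-36) + 1885 = (-5 - 36)² + 1885 = (-41)² + 1885 = 1681 + 1885 = 3566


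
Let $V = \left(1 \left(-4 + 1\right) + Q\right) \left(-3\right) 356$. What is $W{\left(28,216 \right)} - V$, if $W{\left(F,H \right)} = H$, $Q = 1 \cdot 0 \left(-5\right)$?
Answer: $-2988$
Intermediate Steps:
$Q = 0$ ($Q = 0 \left(-5\right) = 0$)
$V = 3204$ ($V = \left(1 \left(-4 + 1\right) + 0\right) \left(-3\right) 356 = \left(1 \left(-3\right) + 0\right) \left(-3\right) 356 = \left(-3 + 0\right) \left(-3\right) 356 = \left(-3\right) \left(-3\right) 356 = 9 \cdot 356 = 3204$)
$W{\left(28,216 \right)} - V = 216 - 3204 = -2988$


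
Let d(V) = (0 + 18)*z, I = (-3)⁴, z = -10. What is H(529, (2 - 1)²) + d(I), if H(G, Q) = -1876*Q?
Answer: -2056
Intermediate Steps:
I = 81
d(V) = -180 (d(V) = (0 + 18)*(-10) = 18*(-10) = -180)
H(529, (2 - 1)²) + d(I) = -1876*(2 - 1)² - 180 = -1876*1² - 180 = -1876*1 - 180 = -1876 - 180 = -2056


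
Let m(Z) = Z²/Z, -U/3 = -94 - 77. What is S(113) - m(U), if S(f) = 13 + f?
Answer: -387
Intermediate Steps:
U = 513 (U = -3*(-94 - 77) = -3*(-171) = 513)
m(Z) = Z
S(113) - m(U) = (13 + 113) - 1*513 = 126 - 513 = -387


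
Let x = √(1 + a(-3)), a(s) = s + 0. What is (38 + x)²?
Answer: (38 + I*√2)² ≈ 1442.0 + 107.48*I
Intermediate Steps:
a(s) = s
x = I*√2 (x = √(1 - 3) = √(-2) = I*√2 ≈ 1.4142*I)
(38 + x)² = (38 + I*√2)²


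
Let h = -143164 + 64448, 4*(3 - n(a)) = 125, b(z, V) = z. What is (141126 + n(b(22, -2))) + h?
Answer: 249527/4 ≈ 62382.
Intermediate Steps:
n(a) = -113/4 (n(a) = 3 - 1/4*125 = 3 - 125/4 = -113/4)
h = -78716
(141126 + n(b(22, -2))) + h = (141126 - 113/4) - 78716 = 564391/4 - 78716 = 249527/4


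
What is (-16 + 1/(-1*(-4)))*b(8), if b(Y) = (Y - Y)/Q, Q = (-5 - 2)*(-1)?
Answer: 0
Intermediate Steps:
Q = 7 (Q = -7*(-1) = 7)
b(Y) = 0 (b(Y) = (Y - Y)/7 = 0*(1/7) = 0)
(-16 + 1/(-1*(-4)))*b(8) = (-16 + 1/(-1*(-4)))*0 = (-16 + 1/4)*0 = -63/4*0 = 0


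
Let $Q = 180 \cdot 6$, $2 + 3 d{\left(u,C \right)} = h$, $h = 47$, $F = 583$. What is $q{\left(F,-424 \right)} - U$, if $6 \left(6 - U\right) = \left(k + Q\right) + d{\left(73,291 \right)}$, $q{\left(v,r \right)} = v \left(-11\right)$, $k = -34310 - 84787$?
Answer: $-26086$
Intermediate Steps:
$d{\left(u,C \right)} = 15$ ($d{\left(u,C \right)} = - \frac{2}{3} + \frac{1}{3} \cdot 47 = - \frac{2}{3} + \frac{47}{3} = 15$)
$k = -119097$ ($k = -34310 - 84787 = -119097$)
$Q = 1080$
$q{\left(v,r \right)} = - 11 v$
$U = 19673$ ($U = 6 - \frac{\left(-119097 + 1080\right) + 15}{6} = 6 - \frac{-118017 + 15}{6} = 6 - -19667 = 6 + 19667 = 19673$)
$q{\left(F,-424 \right)} - U = \left(-11\right) 583 - 19673 = -6413 - 19673 = -26086$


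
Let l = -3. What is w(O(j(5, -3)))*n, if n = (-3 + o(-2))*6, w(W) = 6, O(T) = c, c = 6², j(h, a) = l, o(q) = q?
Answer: -180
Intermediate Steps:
j(h, a) = -3
c = 36
O(T) = 36
n = -30 (n = (-3 - 2)*6 = -5*6 = -30)
w(O(j(5, -3)))*n = 6*(-30) = -180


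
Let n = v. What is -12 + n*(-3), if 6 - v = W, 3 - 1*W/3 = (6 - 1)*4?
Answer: -183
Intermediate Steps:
W = -51 (W = 9 - 3*(6 - 1)*4 = 9 - 15*4 = 9 - 3*20 = 9 - 60 = -51)
v = 57 (v = 6 - 1*(-51) = 6 + 51 = 57)
n = 57
-12 + n*(-3) = -12 + 57*(-3) = -12 - 171 = -183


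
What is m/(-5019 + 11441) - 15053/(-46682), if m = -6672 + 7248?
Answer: 61779599/149895902 ≈ 0.41215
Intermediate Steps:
m = 576
m/(-5019 + 11441) - 15053/(-46682) = 576/(-5019 + 11441) - 15053/(-46682) = 576/6422 - 15053*(-1/46682) = 576*(1/6422) + 15053/46682 = 288/3211 + 15053/46682 = 61779599/149895902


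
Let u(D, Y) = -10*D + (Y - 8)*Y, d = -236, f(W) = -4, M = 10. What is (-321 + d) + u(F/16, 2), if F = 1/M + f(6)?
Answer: -9065/16 ≈ -566.56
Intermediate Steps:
F = -39/10 (F = 1/10 - 4 = -39/10 ≈ -3.9000)
u(D, Y) = -10*D + Y*(-8 + Y) (u(D, Y) = -10*D + (-8 + Y)*Y = -10*D + Y*(-8 + Y))
(-321 + d) + u(F/16, 2) = (-321 - 236) + (2**2 - (-39)/16 - 8*2) = -557 + (4 - (-39)/16 - 16) = -557 + (4 - 10*(-39/160) - 16) = -557 + (4 + 39/16 - 16) = -557 - 153/16 = -9065/16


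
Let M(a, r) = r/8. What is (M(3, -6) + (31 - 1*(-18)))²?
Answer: 37249/16 ≈ 2328.1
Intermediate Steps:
M(a, r) = r/8 (M(a, r) = r*(⅛) = r/8)
(M(3, -6) + (31 - 1*(-18)))² = ((⅛)*(-6) + (31 - 1*(-18)))² = (-¾ + (31 + 18))² = (-¾ + 49)² = (193/4)² = 37249/16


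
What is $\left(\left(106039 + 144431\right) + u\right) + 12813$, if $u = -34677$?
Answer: $228606$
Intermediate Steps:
$\left(\left(106039 + 144431\right) + u\right) + 12813 = \left(\left(106039 + 144431\right) - 34677\right) + 12813 = \left(250470 - 34677\right) + 12813 = 215793 + 12813 = 228606$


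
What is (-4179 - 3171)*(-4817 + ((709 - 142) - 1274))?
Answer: 40601400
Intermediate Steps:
(-4179 - 3171)*(-4817 + ((709 - 142) - 1274)) = -7350*(-4817 + (567 - 1274)) = -7350*(-4817 - 707) = -7350*(-5524) = 40601400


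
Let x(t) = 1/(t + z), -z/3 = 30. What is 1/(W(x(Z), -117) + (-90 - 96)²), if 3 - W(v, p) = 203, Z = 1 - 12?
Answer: 1/34396 ≈ 2.9073e-5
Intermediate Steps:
z = -90 (z = -3*30 = -90)
Z = -11
x(t) = 1/(-90 + t) (x(t) = 1/(t - 90) = 1/(-90 + t))
W(v, p) = -200 (W(v, p) = 3 - 1*203 = 3 - 203 = -200)
1/(W(x(Z), -117) + (-90 - 96)²) = 1/(-200 + (-90 - 96)²) = 1/(-200 + (-186)²) = 1/(-200 + 34596) = 1/34396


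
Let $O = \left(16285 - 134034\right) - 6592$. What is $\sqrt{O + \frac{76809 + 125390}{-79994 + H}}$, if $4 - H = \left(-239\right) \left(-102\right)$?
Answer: $\frac{i \sqrt{84651734710301}}{26092} \approx 352.62 i$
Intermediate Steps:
$H = -24374$ ($H = 4 - \left(-239\right) \left(-102\right) = 4 - 24378 = -24374$)
$O = -124341$ ($O = -117749 - 6592 = -124341$)
$\sqrt{O + \frac{76809 + 125390}{-79994 + H}} = \sqrt{-124341 + \frac{76809 + 125390}{-79994 - 24374}} = \sqrt{-124341 + \frac{202199}{-104368}} = \sqrt{-124341 + 202199 \left(- \frac{1}{104368}\right)} = \sqrt{-124341 - \frac{202199}{104368}} = \sqrt{- \frac{12977423687}{104368}} = \frac{i \sqrt{84651734710301}}{26092}$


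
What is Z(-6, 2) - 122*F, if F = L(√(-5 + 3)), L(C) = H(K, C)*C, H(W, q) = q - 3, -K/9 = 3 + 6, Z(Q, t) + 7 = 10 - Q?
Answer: 253 + 366*I*√2 ≈ 253.0 + 517.6*I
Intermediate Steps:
Z(Q, t) = 3 - Q (Z(Q, t) = -7 + (10 - Q) = 3 - Q)
K = -81 (K = -9*(3 + 6) = -9*9 = -81)
H(W, q) = -3 + q
L(C) = C*(-3 + C) (L(C) = (-3 + C)*C = C*(-3 + C))
F = I*√2*(-3 + I*√2) (F = √(-5 + 3)*(-3 + √(-5 + 3)) = √(-2)*(-3 + √(-2)) = (I*√2)*(-3 + I*√2) = I*√2*(-3 + I*√2) ≈ -2.0 - 4.2426*I)
Z(-6, 2) - 122*F = (3 - 1*(-6)) - 122*(-2 - 3*I*√2) = (3 + 6) + (244 + 366*I*√2) = 9 + (244 + 366*I*√2) = 253 + 366*I*√2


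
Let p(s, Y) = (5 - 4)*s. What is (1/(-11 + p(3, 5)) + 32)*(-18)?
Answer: -2295/4 ≈ -573.75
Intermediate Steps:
p(s, Y) = s (p(s, Y) = 1*s = s)
(1/(-11 + p(3, 5)) + 32)*(-18) = (1/(-11 + 3) + 32)*(-18) = (1/(-8) + 32)*(-18) = (-1/8 + 32)*(-18) = (255/8)*(-18) = -2295/4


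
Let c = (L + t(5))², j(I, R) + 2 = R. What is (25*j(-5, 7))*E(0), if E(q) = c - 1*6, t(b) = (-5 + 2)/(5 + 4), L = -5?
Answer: 25250/9 ≈ 2805.6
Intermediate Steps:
j(I, R) = -2 + R
t(b) = -⅓ (t(b) = -3/9 = -3*⅑ = -⅓)
c = 256/9 (c = (-5 - ⅓)² = (-16/3)² = 256/9 ≈ 28.444)
E(q) = 202/9 (E(q) = 256/9 - 1*6 = 256/9 - 6 = 202/9)
(25*j(-5, 7))*E(0) = (25*(-2 + 7))*(202/9) = (25*5)*(202/9) = 125*(202/9) = 25250/9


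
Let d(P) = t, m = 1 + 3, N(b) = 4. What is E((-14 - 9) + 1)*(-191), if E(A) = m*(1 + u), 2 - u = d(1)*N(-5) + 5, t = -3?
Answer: -7640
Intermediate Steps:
m = 4
d(P) = -3
u = 9 (u = 2 - (-3*4 + 5) = 2 - (-12 + 5) = 2 - 1*(-7) = 2 + 7 = 9)
E(A) = 40 (E(A) = 4*(1 + 9) = 4*10 = 40)
E((-14 - 9) + 1)*(-191) = 40*(-191) = -7640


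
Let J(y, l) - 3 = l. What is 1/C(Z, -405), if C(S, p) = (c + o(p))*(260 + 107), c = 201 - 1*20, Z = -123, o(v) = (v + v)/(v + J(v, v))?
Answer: 269/17967953 ≈ 1.4971e-5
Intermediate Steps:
J(y, l) = 3 + l
o(v) = 2*v/(3 + 2*v) (o(v) = (v + v)/(v + (3 + v)) = (2*v)/(3 + 2*v) = 2*v/(3 + 2*v))
c = 181 (c = 201 - 20 = 181)
C(S, p) = 66427 + 734*p/(3 + 2*p) (C(S, p) = (181 + 2*p/(3 + 2*p))*(260 + 107) = (181 + 2*p/(3 + 2*p))*367 = 66427 + 734*p/(3 + 2*p))
1/C(Z, -405) = 1/(367*(543 + 364*(-405))/(3 + 2*(-405))) = 1/(367*(543 - 147420)/(3 - 810)) = 1/(367*(-146877)/(-807)) = 1/(367*(-1/807)*(-146877)) = 1/(17967953/269) = 269/17967953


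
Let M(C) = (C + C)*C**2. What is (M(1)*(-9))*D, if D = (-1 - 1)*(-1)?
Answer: -36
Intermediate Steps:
M(C) = 2*C**3 (M(C) = (2*C)*C**2 = 2*C**3)
D = 2 (D = -2*(-1) = 2)
(M(1)*(-9))*D = ((2*1**3)*(-9))*2 = ((2*1)*(-9))*2 = (2*(-9))*2 = -18*2 = -36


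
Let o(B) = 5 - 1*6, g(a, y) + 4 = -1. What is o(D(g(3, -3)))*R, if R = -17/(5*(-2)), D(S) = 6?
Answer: -17/10 ≈ -1.7000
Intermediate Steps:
g(a, y) = -5 (g(a, y) = -4 - 1 = -5)
o(B) = -1 (o(B) = 5 - 6 = -1)
R = 17/10 (R = -17/(-10) = -17*(-1/10) = 17/10 ≈ 1.7000)
o(D(g(3, -3)))*R = -1*17/10 = -17/10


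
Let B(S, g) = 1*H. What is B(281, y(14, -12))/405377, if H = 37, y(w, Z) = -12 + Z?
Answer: 37/405377 ≈ 9.1273e-5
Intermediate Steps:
B(S, g) = 37 (B(S, g) = 1*37 = 37)
B(281, y(14, -12))/405377 = 37/405377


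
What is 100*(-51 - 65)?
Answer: -11600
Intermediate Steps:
100*(-51 - 65) = 100*(-116) = -11600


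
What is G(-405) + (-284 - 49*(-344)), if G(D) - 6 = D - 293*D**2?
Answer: -48043152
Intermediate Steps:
G(D) = 6 + D - 293*D**2 (G(D) = 6 + (D - 293*D**2) = 6 + D - 293*D**2)
G(-405) + (-284 - 49*(-344)) = (6 - 405 - 293*(-405)**2) + (-284 - 49*(-344)) = (6 - 405 - 293*164025) + (-284 + 16856) = (6 - 405 - 48059325) + 16572 = -48059724 + 16572 = -48043152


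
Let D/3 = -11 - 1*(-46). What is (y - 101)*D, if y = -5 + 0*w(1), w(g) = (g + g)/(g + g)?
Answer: -11130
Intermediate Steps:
D = 105 (D = 3*(-11 - 1*(-46)) = 3*(-11 + 46) = 3*35 = 105)
w(g) = 1 (w(g) = (2*g)/((2*g)) = (2*g)*(1/(2*g)) = 1)
y = -5 (y = -5 + 0*1 = -5 + 0 = -5)
(y - 101)*D = (-5 - 101)*105 = -106*105 = -11130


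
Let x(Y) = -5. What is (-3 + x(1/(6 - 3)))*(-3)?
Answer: 24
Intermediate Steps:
(-3 + x(1/(6 - 3)))*(-3) = (-3 - 5)*(-3) = -8*(-3) = 24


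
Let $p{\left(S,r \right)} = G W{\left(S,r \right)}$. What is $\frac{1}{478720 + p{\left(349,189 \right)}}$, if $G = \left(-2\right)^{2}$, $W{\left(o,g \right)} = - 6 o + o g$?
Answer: $\frac{1}{734188} \approx 1.362 \cdot 10^{-6}$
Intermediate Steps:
$W{\left(o,g \right)} = - 6 o + g o$
$G = 4$
$p{\left(S,r \right)} = 4 S \left(-6 + r\right)$
$\frac{1}{478720 + p{\left(349,189 \right)}} = \frac{1}{478720 + 4 \cdot 349 \left(-6 + 189\right)} = \frac{1}{478720 + 4 \cdot 349 \cdot 183} = \frac{1}{478720 + 255468} = \frac{1}{734188}$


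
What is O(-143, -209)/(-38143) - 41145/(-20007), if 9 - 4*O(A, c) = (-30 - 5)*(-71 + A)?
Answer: 164801213/78269436 ≈ 2.1056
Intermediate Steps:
O(A, c) = -619 + 35*A/4 (O(A, c) = 9/4 - (-30 - 5)*(-71 + A)/4 = 9/4 - (-35)*(-71 + A)/4 = 9/4 - (2485 - 35*A)/4 = 9/4 + (-2485/4 + 35*A/4) = -619 + 35*A/4)
O(-143, -209)/(-38143) - 41145/(-20007) = (-619 + (35/4)*(-143))/(-38143) - 41145/(-20007) = (-619 - 5005/4)*(-1/38143) - 41145*(-1/20007) = -7481/4*(-1/38143) + 1055/513 = 7481/152572 + 1055/513 = 164801213/78269436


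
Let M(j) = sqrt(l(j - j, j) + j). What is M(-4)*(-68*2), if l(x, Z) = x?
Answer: -272*I ≈ -272.0*I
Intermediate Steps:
M(j) = sqrt(j) (M(j) = sqrt((j - j) + j) = sqrt(0 + j) = sqrt(j))
M(-4)*(-68*2) = sqrt(-4)*(-68*2) = (2*I)*(-136) = -272*I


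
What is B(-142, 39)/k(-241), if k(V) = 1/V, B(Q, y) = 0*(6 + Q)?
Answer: 0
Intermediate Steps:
B(Q, y) = 0
B(-142, 39)/k(-241) = 0/(1/(-241)) = 0/(-1/241) = 0*(-241) = 0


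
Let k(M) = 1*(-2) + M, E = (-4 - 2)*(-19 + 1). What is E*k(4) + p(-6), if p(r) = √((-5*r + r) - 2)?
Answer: 216 + √22 ≈ 220.69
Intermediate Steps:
E = 108 (E = -6*(-18) = 108)
k(M) = -2 + M
p(r) = √(-2 - 4*r) (p(r) = √(-4*r - 2) = √(-2 - 4*r))
E*k(4) + p(-6) = 108*(-2 + 4) + √(-2 - 4*(-6)) = 108*2 + √(-2 + 24) = 216 + √22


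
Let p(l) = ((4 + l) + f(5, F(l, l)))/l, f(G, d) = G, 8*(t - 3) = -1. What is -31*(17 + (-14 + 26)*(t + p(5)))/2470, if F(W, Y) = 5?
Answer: -26381/24700 ≈ -1.0681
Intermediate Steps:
t = 23/8 (t = 3 + (⅛)*(-1) = 3 - ⅛ = 23/8 ≈ 2.8750)
p(l) = (9 + l)/l (p(l) = ((4 + l) + 5)/l = (9 + l)/l)
-31*(17 + (-14 + 26)*(t + p(5)))/2470 = -31*(17 + (-14 + 26)*(23/8 + (9 + 5)/5))/2470 = -31*(17 + 12*(23/8 + (⅕)*14))*(1/2470) = -31*(17 + 12*(23/8 + 14/5))*(1/2470) = -31*(17 + 12*(227/40))*(1/2470) = -31*(17 + 681/10)*(1/2470) = -31*851/10*(1/2470) = -26381/10*1/2470 = -26381/24700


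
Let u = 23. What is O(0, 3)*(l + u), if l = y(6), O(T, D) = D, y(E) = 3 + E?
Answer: 96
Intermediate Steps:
l = 9 (l = 3 + 6 = 9)
O(0, 3)*(l + u) = 3*(9 + 23) = 3*32 = 96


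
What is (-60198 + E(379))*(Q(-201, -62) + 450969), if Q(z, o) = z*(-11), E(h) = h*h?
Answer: 37814698740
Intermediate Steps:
E(h) = h²
Q(z, o) = -11*z
(-60198 + E(379))*(Q(-201, -62) + 450969) = (-60198 + 379²)*(-11*(-201) + 450969) = (-60198 + 143641)*(2211 + 450969) = 83443*453180 = 37814698740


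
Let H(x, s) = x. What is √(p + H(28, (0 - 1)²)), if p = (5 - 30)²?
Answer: √653 ≈ 25.554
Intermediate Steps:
p = 625 (p = (-25)² = 625)
√(p + H(28, (0 - 1)²)) = √(625 + 28) = √653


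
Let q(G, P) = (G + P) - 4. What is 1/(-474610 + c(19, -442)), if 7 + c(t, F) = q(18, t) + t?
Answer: -1/474565 ≈ -2.1072e-6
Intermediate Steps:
q(G, P) = -4 + G + P
c(t, F) = 7 + 2*t (c(t, F) = -7 + ((-4 + 18 + t) + t) = -7 + ((14 + t) + t) = -7 + (14 + 2*t) = 7 + 2*t)
1/(-474610 + c(19, -442)) = 1/(-474610 + (7 + 2*19)) = 1/(-474610 + (7 + 38)) = 1/(-474610 + 45) = 1/(-474565) = -1/474565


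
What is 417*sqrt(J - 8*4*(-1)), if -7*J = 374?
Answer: 2085*I*sqrt(42)/7 ≈ 1930.3*I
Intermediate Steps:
J = -374/7 (J = -1/7*374 = -374/7 ≈ -53.429)
417*sqrt(J - 8*4*(-1)) = 417*sqrt(-374/7 - 8*4*(-1)) = 417*sqrt(-374/7 - 32*(-1)) = 417*sqrt(-374/7 + 32) = 417*sqrt(-150/7) = 417*(5*I*sqrt(42)/7) = 2085*I*sqrt(42)/7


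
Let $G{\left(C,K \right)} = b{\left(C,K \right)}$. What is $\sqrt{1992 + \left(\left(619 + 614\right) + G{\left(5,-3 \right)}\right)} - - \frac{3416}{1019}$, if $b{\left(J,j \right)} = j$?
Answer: $\frac{3416}{1019} + 3 \sqrt{358} \approx 60.115$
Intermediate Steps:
$G{\left(C,K \right)} = K$
$\sqrt{1992 + \left(\left(619 + 614\right) + G{\left(5,-3 \right)}\right)} - - \frac{3416}{1019} = \sqrt{1992 + \left(\left(619 + 614\right) - 3\right)} - - \frac{3416}{1019} = \sqrt{1992 + \left(1233 - 3\right)} - \left(-3416\right) \frac{1}{1019} = \sqrt{1992 + 1230} - - \frac{3416}{1019} = \sqrt{3222} + \frac{3416}{1019} = 3 \sqrt{358} + \frac{3416}{1019} = \frac{3416}{1019} + 3 \sqrt{358}$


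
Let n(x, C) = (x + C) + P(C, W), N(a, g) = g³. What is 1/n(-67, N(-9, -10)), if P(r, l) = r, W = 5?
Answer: -1/2067 ≈ -0.00048379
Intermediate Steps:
n(x, C) = x + 2*C (n(x, C) = (x + C) + C = (C + x) + C = x + 2*C)
1/n(-67, N(-9, -10)) = 1/(-67 + 2*(-10)³) = 1/(-67 + 2*(-1000)) = 1/(-67 - 2000) = 1/(-2067) = -1/2067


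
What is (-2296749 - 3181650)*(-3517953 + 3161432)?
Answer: 1953164289879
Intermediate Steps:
(-2296749 - 3181650)*(-3517953 + 3161432) = -5478399*(-356521) = 1953164289879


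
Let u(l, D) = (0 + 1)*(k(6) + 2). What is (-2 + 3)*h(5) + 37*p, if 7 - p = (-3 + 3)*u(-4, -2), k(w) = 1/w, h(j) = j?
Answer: 264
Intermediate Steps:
k(w) = 1/w
u(l, D) = 13/6 (u(l, D) = (0 + 1)*(1/6 + 2) = 1*(1/6 + 2) = 1*(13/6) = 13/6)
p = 7 (p = 7 - (-3 + 3)*13/6 = 7 - 0*13/6 = 7 - 1*0 = 7 + 0 = 7)
(-2 + 3)*h(5) + 37*p = (-2 + 3)*5 + 37*7 = 1*5 + 259 = 5 + 259 = 264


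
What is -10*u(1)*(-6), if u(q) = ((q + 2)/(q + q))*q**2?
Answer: 90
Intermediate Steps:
u(q) = q*(2 + q)/2 (u(q) = ((2 + q)/((2*q)))*q**2 = ((2 + q)*(1/(2*q)))*q**2 = ((2 + q)/(2*q))*q**2 = q*(2 + q)/2)
-10*u(1)*(-6) = -5*(2 + 1)*(-6) = -5*3*(-6) = -10*3/2*(-6) = -15*(-6) = 90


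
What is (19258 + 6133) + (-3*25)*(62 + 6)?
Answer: 20291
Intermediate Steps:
(19258 + 6133) + (-3*25)*(62 + 6) = 25391 - 75*68 = 25391 - 5100 = 20291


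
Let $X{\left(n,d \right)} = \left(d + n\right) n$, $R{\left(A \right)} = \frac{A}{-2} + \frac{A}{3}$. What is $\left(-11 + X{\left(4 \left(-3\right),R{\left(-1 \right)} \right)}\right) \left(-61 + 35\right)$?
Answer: $-3406$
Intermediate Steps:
$R{\left(A \right)} = - \frac{A}{6}$ ($R{\left(A \right)} = A \left(- \frac{1}{2}\right) + A \frac{1}{3} = - \frac{A}{2} + \frac{A}{3} = - \frac{A}{6}$)
$X{\left(n,d \right)} = n \left(d + n\right)$
$\left(-11 + X{\left(4 \left(-3\right),R{\left(-1 \right)} \right)}\right) \left(-61 + 35\right) = \left(-11 + 4 \left(-3\right) \left(\left(- \frac{1}{6}\right) \left(-1\right) + 4 \left(-3\right)\right)\right) \left(-61 + 35\right) = \left(-11 - 12 \left(\frac{1}{6} - 12\right)\right) \left(-26\right) = \left(-11 - -142\right) \left(-26\right) = \left(-11 + 142\right) \left(-26\right) = 131 \left(-26\right) = -3406$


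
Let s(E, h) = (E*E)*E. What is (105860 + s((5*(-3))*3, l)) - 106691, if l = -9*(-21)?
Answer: -91956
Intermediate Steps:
l = 189
s(E, h) = E³ (s(E, h) = E²*E = E³)
(105860 + s((5*(-3))*3, l)) - 106691 = (105860 + ((5*(-3))*3)³) - 106691 = (105860 + (-15*3)³) - 106691 = (105860 + (-45)³) - 106691 = (105860 - 91125) - 106691 = 14735 - 106691 = -91956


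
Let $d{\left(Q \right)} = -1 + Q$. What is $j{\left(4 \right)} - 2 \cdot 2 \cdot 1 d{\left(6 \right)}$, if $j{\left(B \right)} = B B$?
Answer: $-4$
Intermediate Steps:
$j{\left(B \right)} = B^{2}$
$j{\left(4 \right)} - 2 \cdot 2 \cdot 1 d{\left(6 \right)} = 4^{2} - 2 \cdot 2 \cdot 1 \left(-1 + 6\right) = 16 - 2 \cdot 2 \cdot 5 = 16 - 20 = -4$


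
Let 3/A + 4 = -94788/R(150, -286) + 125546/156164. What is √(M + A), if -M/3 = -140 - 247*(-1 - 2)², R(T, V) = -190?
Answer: √10649003625449116469759/1225636861 ≈ 84.196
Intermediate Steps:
A = 7417790/1225636861 (A = 3/(-4 + (-94788/(-190) + 125546/156164)) = 3/(-4 + (-94788*(-1/190) + 125546*(1/156164))) = 3/(-4 + (47394/95 + 62773/78082)) = 3/(-4 + 3706581743/7417790) = 3/(3676910583/7417790) = 3*(7417790/3676910583) = 7417790/1225636861 ≈ 0.0060522)
M = 7089 (M = -3*(-140 - 247*(-1 - 2)²) = -3*(-140 - 247*(-3)²) = -3*(-140 - 247*9) = -3*(-140 - 2223) = -3*(-2363) = 7089)
√(M + A) = √(7089 + 7417790/1225636861) = √(8688547125419/1225636861) = √10649003625449116469759/1225636861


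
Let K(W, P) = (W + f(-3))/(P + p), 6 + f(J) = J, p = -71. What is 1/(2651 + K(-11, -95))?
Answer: 83/220043 ≈ 0.00037720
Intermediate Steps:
f(J) = -6 + J
K(W, P) = (-9 + W)/(-71 + P) (K(W, P) = (W + (-6 - 3))/(P - 71) = (W - 9)/(-71 + P) = (-9 + W)/(-71 + P))
1/(2651 + K(-11, -95)) = 1/(2651 + (-9 - 11)/(-71 - 95)) = 1/(2651 - 20/(-166)) = 1/(2651 - 1/166*(-20)) = 1/(2651 + 10/83) = 1/(220043/83) = 83/220043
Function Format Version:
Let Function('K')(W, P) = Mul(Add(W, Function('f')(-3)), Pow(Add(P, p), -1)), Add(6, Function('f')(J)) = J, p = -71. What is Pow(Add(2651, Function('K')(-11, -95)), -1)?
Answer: Rational(83, 220043) ≈ 0.00037720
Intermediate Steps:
Function('f')(J) = Add(-6, J)
Function('K')(W, P) = Mul(Pow(Add(-71, P), -1), Add(-9, W)) (Function('K')(W, P) = Mul(Add(W, Add(-6, -3)), Pow(Add(P, -71), -1)) = Mul(Add(W, -9), Pow(Add(-71, P), -1)) = Mul(Add(-9, W), Pow(Add(-71, P), -1)) = Mul(Pow(Add(-71, P), -1), Add(-9, W)))
Pow(Add(2651, Function('K')(-11, -95)), -1) = Pow(Add(2651, Mul(Pow(Add(-71, -95), -1), Add(-9, -11))), -1) = Pow(Add(2651, Mul(Pow(-166, -1), -20)), -1) = Pow(Add(2651, Mul(Rational(-1, 166), -20)), -1) = Pow(Add(2651, Rational(10, 83)), -1) = Pow(Rational(220043, 83), -1) = Rational(83, 220043)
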